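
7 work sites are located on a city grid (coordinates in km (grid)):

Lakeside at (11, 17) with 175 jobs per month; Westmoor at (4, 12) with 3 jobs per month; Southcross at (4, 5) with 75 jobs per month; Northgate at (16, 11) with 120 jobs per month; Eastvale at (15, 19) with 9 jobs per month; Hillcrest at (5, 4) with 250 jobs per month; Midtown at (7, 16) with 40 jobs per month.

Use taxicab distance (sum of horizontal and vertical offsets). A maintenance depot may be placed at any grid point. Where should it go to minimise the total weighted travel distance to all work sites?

(7, 11)

Manhattan distance separates: Σwᵢ(|x−xᵢ|+|y−yᵢ|) = Σwᵢ|x−xᵢ| + Σwᵢ|y−yᵢ|, so x and y are optimised independently as 1-D weighted medians.
Total weight W = 672; half = 336.
x-coordinate, sorted with cumulative weight:
  x=4 (Westmoor, w=3) cum 3
  x=4 (Southcross, w=75) cum 78
  x=5 (Hillcrest, w=250) cum 328
  x=7 (Midtown, w=40) cum 368  ← median
  x=11 (Lakeside, w=175) cum 543
  x=15 (Eastvale, w=9) cum 552
  x=16 (Northgate, w=120) cum 672
⇒ x* = 7
y-coordinate, sorted with cumulative weight:
  y=4 (Hillcrest, w=250) cum 250
  y=5 (Southcross, w=75) cum 325
  y=11 (Northgate, w=120) cum 445  ← median
  y=12 (Westmoor, w=3) cum 448
  y=16 (Midtown, w=40) cum 488
  y=17 (Lakeside, w=175) cum 663
  y=19 (Eastvale, w=9) cum 672
⇒ y* = 11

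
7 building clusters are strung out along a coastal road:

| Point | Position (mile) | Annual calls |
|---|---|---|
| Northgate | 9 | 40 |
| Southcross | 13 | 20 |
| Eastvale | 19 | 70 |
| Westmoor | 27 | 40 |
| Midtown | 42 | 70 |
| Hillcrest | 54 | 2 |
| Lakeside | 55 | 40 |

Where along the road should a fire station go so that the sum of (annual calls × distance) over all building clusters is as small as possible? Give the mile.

x = 27

For a sum of weighted absolute distances on a line, the optimum is the weighted median (not the mean). Total weight W = 282; half-weight = 141.
Sort by position and accumulate weight:
  mile 9 (Northgate, w=40) → cum 40
  mile 13 (Southcross, w=20) → cum 60
  mile 19 (Eastvale, w=70) → cum 130
  mile 27 (Westmoor, w=40) → cum 170  ≥ 141 → median here
  mile 42 (Midtown, w=70) → cum 240
  mile 54 (Hillcrest, w=2) → cum 242
  mile 55 (Lakeside, w=40) → cum 282
Optimal location: mile 27.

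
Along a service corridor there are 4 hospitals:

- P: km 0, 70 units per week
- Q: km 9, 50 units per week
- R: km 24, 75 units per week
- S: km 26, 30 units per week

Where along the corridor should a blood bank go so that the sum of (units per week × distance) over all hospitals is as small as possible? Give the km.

x = 9

For a sum of weighted absolute distances on a line, the optimum is the weighted median (not the mean). Total weight W = 225; half-weight = 112.5.
Sort by position and accumulate weight:
  km 0 (P, w=70) → cum 70
  km 9 (Q, w=50) → cum 120  ≥ 112.5 → median here
  km 24 (R, w=75) → cum 195
  km 26 (S, w=30) → cum 225
Optimal location: km 9.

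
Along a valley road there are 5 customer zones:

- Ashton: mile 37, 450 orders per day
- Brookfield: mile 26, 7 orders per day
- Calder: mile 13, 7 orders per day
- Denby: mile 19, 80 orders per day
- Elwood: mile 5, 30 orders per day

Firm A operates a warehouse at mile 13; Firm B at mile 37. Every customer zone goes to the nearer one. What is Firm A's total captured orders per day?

117

The indifferent point is the midpoint (13+37)/2 = 25; customer zones left of it (closer to Firm A at 13) go to Firm A, those right go to Firm B.
  Elwood at 5 (w=30) → Firm A
  Calder at 13 (w=7) → Firm A
  Denby at 19 (w=80) → Firm A
  Brookfield at 26 (w=7) → Firm B
  Ashton at 37 (w=450) → Firm B
Firm A captures 117; Firm B captures 457.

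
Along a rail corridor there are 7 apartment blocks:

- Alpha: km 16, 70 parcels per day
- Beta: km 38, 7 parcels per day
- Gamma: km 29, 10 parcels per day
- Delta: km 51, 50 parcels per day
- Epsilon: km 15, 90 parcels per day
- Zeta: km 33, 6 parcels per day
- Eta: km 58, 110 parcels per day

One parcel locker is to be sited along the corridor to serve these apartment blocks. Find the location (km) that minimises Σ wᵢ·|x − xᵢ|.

For a sum of weighted absolute distances on a line, the optimum is the weighted median (not the mean). Total weight W = 343; half-weight = 171.5.
Sort by position and accumulate weight:
  km 15 (Epsilon, w=90) → cum 90
  km 16 (Alpha, w=70) → cum 160
  km 29 (Gamma, w=10) → cum 170
  km 33 (Zeta, w=6) → cum 176  ≥ 171.5 → median here
  km 38 (Beta, w=7) → cum 183
  km 51 (Delta, w=50) → cum 233
  km 58 (Eta, w=110) → cum 343
Optimal location: km 33.

x = 33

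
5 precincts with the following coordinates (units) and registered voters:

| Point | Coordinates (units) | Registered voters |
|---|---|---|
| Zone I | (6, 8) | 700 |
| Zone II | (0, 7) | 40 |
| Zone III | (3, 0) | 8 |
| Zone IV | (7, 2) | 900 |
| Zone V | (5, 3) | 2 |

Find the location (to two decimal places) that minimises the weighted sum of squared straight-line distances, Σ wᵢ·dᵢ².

(6.38, 4.66)

The minimiser of Σwᵢ‖p−pᵢ‖² is the weighted centroid p* = (Σwᵢpᵢ)/(Σwᵢ).
Σwᵢ = 1650.
Σwᵢxᵢ = 700·6 + 40·0 + 8·3 + 900·7 + 2·5 = 10534.
Σwᵢyᵢ = 700·8 + 40·7 + 8·0 + 900·2 + 2·3 = 7686.
x* = 10534/1650 = 6.38, y* = 7686/1650 = 4.66.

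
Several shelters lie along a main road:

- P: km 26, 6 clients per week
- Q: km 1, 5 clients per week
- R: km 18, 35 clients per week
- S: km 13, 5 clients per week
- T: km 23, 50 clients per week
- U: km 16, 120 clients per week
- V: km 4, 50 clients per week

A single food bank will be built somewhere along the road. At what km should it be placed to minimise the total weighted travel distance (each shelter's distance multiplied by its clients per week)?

x = 16

For a sum of weighted absolute distances on a line, the optimum is the weighted median (not the mean). Total weight W = 271; half-weight = 135.5.
Sort by position and accumulate weight:
  km 1 (Q, w=5) → cum 5
  km 4 (V, w=50) → cum 55
  km 13 (S, w=5) → cum 60
  km 16 (U, w=120) → cum 180  ≥ 135.5 → median here
  km 18 (R, w=35) → cum 215
  km 23 (T, w=50) → cum 265
  km 26 (P, w=6) → cum 271
Optimal location: km 16.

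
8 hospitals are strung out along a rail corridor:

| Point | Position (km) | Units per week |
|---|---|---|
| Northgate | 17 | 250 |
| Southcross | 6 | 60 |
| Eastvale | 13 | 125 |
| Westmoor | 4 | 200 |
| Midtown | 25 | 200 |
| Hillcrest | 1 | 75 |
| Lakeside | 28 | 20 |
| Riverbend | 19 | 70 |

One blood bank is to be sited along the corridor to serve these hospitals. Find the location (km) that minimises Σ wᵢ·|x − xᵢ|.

x = 17

For a sum of weighted absolute distances on a line, the optimum is the weighted median (not the mean). Total weight W = 1000; half-weight = 500.
Sort by position and accumulate weight:
  km 1 (Hillcrest, w=75) → cum 75
  km 4 (Westmoor, w=200) → cum 275
  km 6 (Southcross, w=60) → cum 335
  km 13 (Eastvale, w=125) → cum 460
  km 17 (Northgate, w=250) → cum 710  ≥ 500 → median here
  km 19 (Riverbend, w=70) → cum 780
  km 25 (Midtown, w=200) → cum 980
  km 28 (Lakeside, w=20) → cum 1000
Optimal location: km 17.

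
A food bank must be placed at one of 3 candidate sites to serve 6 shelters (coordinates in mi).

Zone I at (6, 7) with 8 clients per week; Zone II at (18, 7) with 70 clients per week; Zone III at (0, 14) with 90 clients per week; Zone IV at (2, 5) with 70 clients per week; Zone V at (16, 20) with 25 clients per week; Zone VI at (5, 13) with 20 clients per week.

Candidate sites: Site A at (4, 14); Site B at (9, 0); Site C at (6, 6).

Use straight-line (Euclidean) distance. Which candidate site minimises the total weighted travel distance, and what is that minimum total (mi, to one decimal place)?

Site A, total 2523.0 mi

Total weighted distance at each candidate:
  Site A (4, 14): total = 2523.0
  Site B (9, 0): total = 3760.9
  Site C (6, 6): total = 2611.1
Minimum is at Site A with total 2523.0 mi.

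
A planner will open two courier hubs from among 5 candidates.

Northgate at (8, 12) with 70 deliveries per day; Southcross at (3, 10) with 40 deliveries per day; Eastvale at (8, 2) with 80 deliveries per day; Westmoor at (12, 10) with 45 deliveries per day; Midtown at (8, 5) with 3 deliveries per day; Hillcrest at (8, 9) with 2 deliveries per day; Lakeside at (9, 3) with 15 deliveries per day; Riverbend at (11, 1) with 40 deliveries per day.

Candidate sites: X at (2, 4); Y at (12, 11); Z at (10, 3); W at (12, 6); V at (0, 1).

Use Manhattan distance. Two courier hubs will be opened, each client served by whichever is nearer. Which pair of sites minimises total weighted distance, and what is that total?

Evaluate every pair (each demand assigned to the nearer of the two):
  {Y, Z}: total = 1194
  {Y, W}: total = 1792
  {Z, W}: total = 1801
  {X, Z}: total = 1858
  {X, Y}: total = 1908
  {Z, V}: total = 2058
  {X, W}: total = 2159
  {Y, V}: total = 2162
  {W, V}: total = 2359
  {X, V}: total = 3223
Best pair: {Y, Z} with total 1194.

{Y, Z}, total 1194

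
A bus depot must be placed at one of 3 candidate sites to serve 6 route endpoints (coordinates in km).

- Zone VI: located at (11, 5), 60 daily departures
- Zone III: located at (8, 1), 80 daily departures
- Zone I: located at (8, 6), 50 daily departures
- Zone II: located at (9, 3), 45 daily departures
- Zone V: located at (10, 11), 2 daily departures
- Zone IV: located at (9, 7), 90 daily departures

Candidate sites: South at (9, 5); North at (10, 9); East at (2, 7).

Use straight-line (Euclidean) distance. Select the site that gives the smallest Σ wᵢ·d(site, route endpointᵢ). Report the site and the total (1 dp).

Total weighted distance at each candidate:
  South (9, 5): total = 802.7
  North (10, 9): total = 1566.3
  East (2, 7): total = 2546.8
Minimum is at South with total 802.7 km.

South, total 802.7 km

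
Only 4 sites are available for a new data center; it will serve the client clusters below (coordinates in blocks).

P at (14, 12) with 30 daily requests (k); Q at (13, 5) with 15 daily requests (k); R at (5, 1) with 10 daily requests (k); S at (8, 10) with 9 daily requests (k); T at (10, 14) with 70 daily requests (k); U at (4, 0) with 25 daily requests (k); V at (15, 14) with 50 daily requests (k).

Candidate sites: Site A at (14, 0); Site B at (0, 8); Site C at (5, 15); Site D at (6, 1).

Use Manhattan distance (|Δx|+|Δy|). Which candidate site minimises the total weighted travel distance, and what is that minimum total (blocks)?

Site C, total 2212 blocks

Total weighted distance at each candidate:
  Site A (14, 0): total = 2954
  Site B (0, 8): total = 3460
  Site C (5, 15): total = 2212
  Site D (6, 1): total = 3209
Minimum is at Site C with total 2212 blocks.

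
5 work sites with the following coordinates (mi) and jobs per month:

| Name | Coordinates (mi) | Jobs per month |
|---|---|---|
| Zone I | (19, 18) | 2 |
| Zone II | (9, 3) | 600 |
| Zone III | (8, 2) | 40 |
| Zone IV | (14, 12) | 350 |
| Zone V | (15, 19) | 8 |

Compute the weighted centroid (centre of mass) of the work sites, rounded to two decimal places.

The minimiser of Σwᵢ‖p−pᵢ‖² is the weighted centroid p* = (Σwᵢpᵢ)/(Σwᵢ).
Σwᵢ = 1000.
Σwᵢxᵢ = 2·19 + 600·9 + 40·8 + 350·14 + 8·15 = 10778.
Σwᵢyᵢ = 2·18 + 600·3 + 40·2 + 350·12 + 8·19 = 6268.
x* = 10778/1000 = 10.78, y* = 6268/1000 = 6.27.

(10.78, 6.27)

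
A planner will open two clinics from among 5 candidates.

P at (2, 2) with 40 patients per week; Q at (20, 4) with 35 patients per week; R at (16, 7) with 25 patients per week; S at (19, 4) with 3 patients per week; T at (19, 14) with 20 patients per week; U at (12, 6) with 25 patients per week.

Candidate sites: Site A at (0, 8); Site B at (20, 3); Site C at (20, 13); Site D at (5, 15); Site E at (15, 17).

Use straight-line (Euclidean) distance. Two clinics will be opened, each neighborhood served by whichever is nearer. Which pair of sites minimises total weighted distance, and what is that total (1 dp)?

{Site A, Site B}, total 868.2

Evaluate every pair (each demand assigned to the nearer of the two):
  {Site A, Site B}: total = 868.2
  {Site A, Site C}: total = 1069.5
  {Site B, Site C}: total = 1143.7
  {Site B, Site D}: total = 1148.8
  {Site B, Site E}: total = 1215.4
  {Site C, Site D}: total = 1350.1
  {Site A, Site E}: total = 1417.6
  {Site C, Site E}: total = 1610.5
  {Site D, Site E}: total = 1698.3
  {Site A, Site D}: total = 1863.2
Best pair: {Site A, Site B} with total 868.2.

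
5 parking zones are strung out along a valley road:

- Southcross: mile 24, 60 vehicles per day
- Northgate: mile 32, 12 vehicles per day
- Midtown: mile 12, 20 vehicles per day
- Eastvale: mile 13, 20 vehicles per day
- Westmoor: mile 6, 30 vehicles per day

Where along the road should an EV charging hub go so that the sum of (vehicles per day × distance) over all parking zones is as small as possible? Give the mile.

For a sum of weighted absolute distances on a line, the optimum is the weighted median (not the mean). Total weight W = 142; half-weight = 71.
Sort by position and accumulate weight:
  mile 6 (Westmoor, w=30) → cum 30
  mile 12 (Midtown, w=20) → cum 50
  mile 13 (Eastvale, w=20) → cum 70
  mile 24 (Southcross, w=60) → cum 130  ≥ 71 → median here
  mile 32 (Northgate, w=12) → cum 142
Optimal location: mile 24.

x = 24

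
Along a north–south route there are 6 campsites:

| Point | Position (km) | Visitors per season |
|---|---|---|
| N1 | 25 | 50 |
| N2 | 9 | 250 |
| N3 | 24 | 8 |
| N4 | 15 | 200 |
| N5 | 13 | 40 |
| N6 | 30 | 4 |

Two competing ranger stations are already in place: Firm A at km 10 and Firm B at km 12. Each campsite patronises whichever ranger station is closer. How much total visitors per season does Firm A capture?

The indifferent point is the midpoint (10+12)/2 = 11; campsites left of it (closer to Firm A at 10) go to Firm A, those right go to Firm B.
  N2 at 9 (w=250) → Firm A
  N5 at 13 (w=40) → Firm B
  N4 at 15 (w=200) → Firm B
  N3 at 24 (w=8) → Firm B
  N1 at 25 (w=50) → Firm B
  N6 at 30 (w=4) → Firm B
Firm A captures 250; Firm B captures 302.

250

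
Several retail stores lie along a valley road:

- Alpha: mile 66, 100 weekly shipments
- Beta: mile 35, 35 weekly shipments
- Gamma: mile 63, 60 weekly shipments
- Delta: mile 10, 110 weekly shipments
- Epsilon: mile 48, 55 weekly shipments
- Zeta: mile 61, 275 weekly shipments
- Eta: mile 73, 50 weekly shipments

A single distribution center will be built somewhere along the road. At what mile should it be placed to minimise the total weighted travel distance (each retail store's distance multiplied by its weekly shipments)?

For a sum of weighted absolute distances on a line, the optimum is the weighted median (not the mean). Total weight W = 685; half-weight = 342.5.
Sort by position and accumulate weight:
  mile 10 (Delta, w=110) → cum 110
  mile 35 (Beta, w=35) → cum 145
  mile 48 (Epsilon, w=55) → cum 200
  mile 61 (Zeta, w=275) → cum 475  ≥ 342.5 → median here
  mile 63 (Gamma, w=60) → cum 535
  mile 66 (Alpha, w=100) → cum 635
  mile 73 (Eta, w=50) → cum 685
Optimal location: mile 61.

x = 61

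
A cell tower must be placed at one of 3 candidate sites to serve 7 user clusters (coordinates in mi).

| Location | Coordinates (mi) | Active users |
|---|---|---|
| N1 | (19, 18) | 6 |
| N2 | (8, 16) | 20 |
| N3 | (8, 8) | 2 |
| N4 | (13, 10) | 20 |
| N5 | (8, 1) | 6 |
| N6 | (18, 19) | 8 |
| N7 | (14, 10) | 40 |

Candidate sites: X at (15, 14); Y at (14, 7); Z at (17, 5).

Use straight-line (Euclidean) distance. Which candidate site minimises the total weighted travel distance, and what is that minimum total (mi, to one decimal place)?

Total weighted distance at each candidate:
  X (15, 14): total = 587.6
  Y (14, 7): total = 636.3
  Z (17, 5): total = 914.8
Minimum is at X with total 587.6 mi.

X, total 587.6 mi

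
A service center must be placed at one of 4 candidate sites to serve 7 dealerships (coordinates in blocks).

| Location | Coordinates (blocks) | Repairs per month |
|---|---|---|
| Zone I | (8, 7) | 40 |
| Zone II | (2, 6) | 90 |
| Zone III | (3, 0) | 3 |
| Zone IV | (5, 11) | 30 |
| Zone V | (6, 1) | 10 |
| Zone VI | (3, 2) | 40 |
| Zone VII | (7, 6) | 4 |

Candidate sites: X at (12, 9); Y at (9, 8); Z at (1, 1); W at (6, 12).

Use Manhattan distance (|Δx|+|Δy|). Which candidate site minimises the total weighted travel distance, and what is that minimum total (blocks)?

Z, total 1703 blocks

Total weighted distance at each candidate:
  X (12, 9): total = 2546
  Y (9, 8): total = 1738
  Z (1, 1): total = 1703
  W (6, 12): total = 1943
Minimum is at Z with total 1703 blocks.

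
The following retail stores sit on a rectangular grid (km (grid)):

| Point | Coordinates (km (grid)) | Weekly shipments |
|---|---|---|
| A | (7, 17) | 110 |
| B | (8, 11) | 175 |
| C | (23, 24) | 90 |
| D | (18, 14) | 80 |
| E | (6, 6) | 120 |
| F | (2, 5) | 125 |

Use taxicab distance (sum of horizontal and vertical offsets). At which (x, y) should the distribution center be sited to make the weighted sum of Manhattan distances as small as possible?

Manhattan distance separates: Σwᵢ(|x−xᵢ|+|y−yᵢ|) = Σwᵢ|x−xᵢ| + Σwᵢ|y−yᵢ|, so x and y are optimised independently as 1-D weighted medians.
Total weight W = 700; half = 350.
x-coordinate, sorted with cumulative weight:
  x=2 (F, w=125) cum 125
  x=6 (E, w=120) cum 245
  x=7 (A, w=110) cum 355  ← median
  x=8 (B, w=175) cum 530
  x=18 (D, w=80) cum 610
  x=23 (C, w=90) cum 700
⇒ x* = 7
y-coordinate, sorted with cumulative weight:
  y=5 (F, w=125) cum 125
  y=6 (E, w=120) cum 245
  y=11 (B, w=175) cum 420  ← median
  y=14 (D, w=80) cum 500
  y=17 (A, w=110) cum 610
  y=24 (C, w=90) cum 700
⇒ y* = 11

(7, 11)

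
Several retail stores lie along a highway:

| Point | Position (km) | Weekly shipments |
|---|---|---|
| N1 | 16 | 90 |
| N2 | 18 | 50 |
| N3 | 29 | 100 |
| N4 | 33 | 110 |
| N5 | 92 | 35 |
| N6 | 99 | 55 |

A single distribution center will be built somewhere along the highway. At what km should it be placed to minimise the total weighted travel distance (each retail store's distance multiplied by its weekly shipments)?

For a sum of weighted absolute distances on a line, the optimum is the weighted median (not the mean). Total weight W = 440; half-weight = 220.
Sort by position and accumulate weight:
  km 16 (N1, w=90) → cum 90
  km 18 (N2, w=50) → cum 140
  km 29 (N3, w=100) → cum 240  ≥ 220 → median here
  km 33 (N4, w=110) → cum 350
  km 92 (N5, w=35) → cum 385
  km 99 (N6, w=55) → cum 440
Optimal location: km 29.

x = 29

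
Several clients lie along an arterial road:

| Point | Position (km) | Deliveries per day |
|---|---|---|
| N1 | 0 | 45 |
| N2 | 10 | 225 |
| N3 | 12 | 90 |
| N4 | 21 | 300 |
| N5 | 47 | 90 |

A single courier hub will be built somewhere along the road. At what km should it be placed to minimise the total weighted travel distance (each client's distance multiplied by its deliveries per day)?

x = 21

For a sum of weighted absolute distances on a line, the optimum is the weighted median (not the mean). Total weight W = 750; half-weight = 375.
Sort by position and accumulate weight:
  km 0 (N1, w=45) → cum 45
  km 10 (N2, w=225) → cum 270
  km 12 (N3, w=90) → cum 360
  km 21 (N4, w=300) → cum 660  ≥ 375 → median here
  km 47 (N5, w=90) → cum 750
Optimal location: km 21.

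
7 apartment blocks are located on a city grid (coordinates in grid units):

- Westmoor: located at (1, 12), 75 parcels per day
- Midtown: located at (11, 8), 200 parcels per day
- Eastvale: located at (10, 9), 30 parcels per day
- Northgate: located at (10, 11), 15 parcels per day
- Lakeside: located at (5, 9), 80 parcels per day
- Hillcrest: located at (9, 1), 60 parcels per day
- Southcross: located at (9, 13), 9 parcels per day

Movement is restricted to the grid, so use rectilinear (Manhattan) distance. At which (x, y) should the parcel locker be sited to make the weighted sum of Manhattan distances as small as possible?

Manhattan distance separates: Σwᵢ(|x−xᵢ|+|y−yᵢ|) = Σwᵢ|x−xᵢ| + Σwᵢ|y−yᵢ|, so x and y are optimised independently as 1-D weighted medians.
Total weight W = 469; half = 234.5.
x-coordinate, sorted with cumulative weight:
  x=1 (Westmoor, w=75) cum 75
  x=5 (Lakeside, w=80) cum 155
  x=9 (Hillcrest, w=60) cum 215
  x=9 (Southcross, w=9) cum 224
  x=10 (Eastvale, w=30) cum 254  ← median
  x=10 (Northgate, w=15) cum 269
  x=11 (Midtown, w=200) cum 469
⇒ x* = 10
y-coordinate, sorted with cumulative weight:
  y=1 (Hillcrest, w=60) cum 60
  y=8 (Midtown, w=200) cum 260  ← median
  y=9 (Eastvale, w=30) cum 290
  y=9 (Lakeside, w=80) cum 370
  y=11 (Northgate, w=15) cum 385
  y=12 (Westmoor, w=75) cum 460
  y=13 (Southcross, w=9) cum 469
⇒ y* = 8

(10, 8)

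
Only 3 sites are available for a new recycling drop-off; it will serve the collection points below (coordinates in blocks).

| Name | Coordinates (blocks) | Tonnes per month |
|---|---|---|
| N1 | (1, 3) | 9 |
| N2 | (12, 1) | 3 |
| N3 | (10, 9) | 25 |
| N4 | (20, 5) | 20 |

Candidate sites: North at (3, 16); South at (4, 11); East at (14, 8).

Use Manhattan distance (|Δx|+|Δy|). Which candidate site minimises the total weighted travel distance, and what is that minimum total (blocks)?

Total weighted distance at each candidate:
  North (3, 16): total = 1117
  South (4, 11): total = 793
  East (14, 8): total = 494
Minimum is at East with total 494 blocks.

East, total 494 blocks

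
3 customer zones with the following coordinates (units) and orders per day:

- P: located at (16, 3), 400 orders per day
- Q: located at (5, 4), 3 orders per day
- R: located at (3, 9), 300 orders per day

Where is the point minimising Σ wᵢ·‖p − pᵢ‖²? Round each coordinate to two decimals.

(10.41, 5.56)

The minimiser of Σwᵢ‖p−pᵢ‖² is the weighted centroid p* = (Σwᵢpᵢ)/(Σwᵢ).
Σwᵢ = 703.
Σwᵢxᵢ = 400·16 + 3·5 + 300·3 = 7315.
Σwᵢyᵢ = 400·3 + 3·4 + 300·9 = 3912.
x* = 7315/703 = 10.41, y* = 3912/703 = 5.56.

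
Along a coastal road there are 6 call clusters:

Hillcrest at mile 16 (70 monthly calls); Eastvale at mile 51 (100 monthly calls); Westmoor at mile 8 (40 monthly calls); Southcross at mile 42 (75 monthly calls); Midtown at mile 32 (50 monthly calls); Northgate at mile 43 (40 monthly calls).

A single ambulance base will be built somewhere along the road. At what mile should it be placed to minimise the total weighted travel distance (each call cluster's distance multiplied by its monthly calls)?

For a sum of weighted absolute distances on a line, the optimum is the weighted median (not the mean). Total weight W = 375; half-weight = 187.5.
Sort by position and accumulate weight:
  mile 8 (Westmoor, w=40) → cum 40
  mile 16 (Hillcrest, w=70) → cum 110
  mile 32 (Midtown, w=50) → cum 160
  mile 42 (Southcross, w=75) → cum 235  ≥ 187.5 → median here
  mile 43 (Northgate, w=40) → cum 275
  mile 51 (Eastvale, w=100) → cum 375
Optimal location: mile 42.

x = 42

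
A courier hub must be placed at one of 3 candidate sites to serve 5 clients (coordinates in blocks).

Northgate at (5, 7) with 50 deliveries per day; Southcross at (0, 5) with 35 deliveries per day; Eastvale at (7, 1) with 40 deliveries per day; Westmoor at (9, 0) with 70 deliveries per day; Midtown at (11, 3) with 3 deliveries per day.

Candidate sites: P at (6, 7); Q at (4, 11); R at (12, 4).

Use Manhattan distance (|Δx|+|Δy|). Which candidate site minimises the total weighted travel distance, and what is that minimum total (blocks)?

P, total 1337 blocks

Total weighted distance at each candidate:
  P (6, 7): total = 1337
  Q (4, 11): total = 2285
  R (12, 4): total = 1771
Minimum is at P with total 1337 blocks.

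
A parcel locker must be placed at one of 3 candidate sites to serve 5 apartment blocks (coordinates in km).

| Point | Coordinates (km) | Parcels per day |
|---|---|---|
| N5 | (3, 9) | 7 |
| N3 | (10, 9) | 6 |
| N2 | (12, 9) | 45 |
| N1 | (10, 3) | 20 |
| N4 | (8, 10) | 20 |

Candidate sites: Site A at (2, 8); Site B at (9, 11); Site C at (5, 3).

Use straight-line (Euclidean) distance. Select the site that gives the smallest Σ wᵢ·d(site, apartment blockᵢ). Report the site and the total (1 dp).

Total weighted distance at each candidate:
  Site A (2, 8): total = 825.7
  Site B (9, 11): total = 409.5
  Site C (5, 3): total = 758.3
Minimum is at Site B with total 409.5 km.

Site B, total 409.5 km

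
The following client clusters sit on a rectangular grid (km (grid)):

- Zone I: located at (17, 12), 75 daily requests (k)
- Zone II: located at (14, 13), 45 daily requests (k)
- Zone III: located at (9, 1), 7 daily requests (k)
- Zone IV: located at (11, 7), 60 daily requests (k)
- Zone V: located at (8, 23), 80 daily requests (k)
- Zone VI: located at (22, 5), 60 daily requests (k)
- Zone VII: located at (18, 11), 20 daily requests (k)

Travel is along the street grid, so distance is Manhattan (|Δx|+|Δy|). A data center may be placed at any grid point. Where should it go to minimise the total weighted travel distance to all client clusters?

Manhattan distance separates: Σwᵢ(|x−xᵢ|+|y−yᵢ|) = Σwᵢ|x−xᵢ| + Σwᵢ|y−yᵢ|, so x and y are optimised independently as 1-D weighted medians.
Total weight W = 347; half = 173.5.
x-coordinate, sorted with cumulative weight:
  x=8 (Zone V, w=80) cum 80
  x=9 (Zone III, w=7) cum 87
  x=11 (Zone IV, w=60) cum 147
  x=14 (Zone II, w=45) cum 192  ← median
  x=17 (Zone I, w=75) cum 267
  x=18 (Zone VII, w=20) cum 287
  x=22 (Zone VI, w=60) cum 347
⇒ x* = 14
y-coordinate, sorted with cumulative weight:
  y=1 (Zone III, w=7) cum 7
  y=5 (Zone VI, w=60) cum 67
  y=7 (Zone IV, w=60) cum 127
  y=11 (Zone VII, w=20) cum 147
  y=12 (Zone I, w=75) cum 222  ← median
  y=13 (Zone II, w=45) cum 267
  y=23 (Zone V, w=80) cum 347
⇒ y* = 12

(14, 12)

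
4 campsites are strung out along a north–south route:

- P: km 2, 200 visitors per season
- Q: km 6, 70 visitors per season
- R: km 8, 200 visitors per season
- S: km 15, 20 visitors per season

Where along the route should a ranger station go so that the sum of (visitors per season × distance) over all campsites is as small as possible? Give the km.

x = 6

For a sum of weighted absolute distances on a line, the optimum is the weighted median (not the mean). Total weight W = 490; half-weight = 245.
Sort by position and accumulate weight:
  km 2 (P, w=200) → cum 200
  km 6 (Q, w=70) → cum 270  ≥ 245 → median here
  km 8 (R, w=200) → cum 470
  km 15 (S, w=20) → cum 490
Optimal location: km 6.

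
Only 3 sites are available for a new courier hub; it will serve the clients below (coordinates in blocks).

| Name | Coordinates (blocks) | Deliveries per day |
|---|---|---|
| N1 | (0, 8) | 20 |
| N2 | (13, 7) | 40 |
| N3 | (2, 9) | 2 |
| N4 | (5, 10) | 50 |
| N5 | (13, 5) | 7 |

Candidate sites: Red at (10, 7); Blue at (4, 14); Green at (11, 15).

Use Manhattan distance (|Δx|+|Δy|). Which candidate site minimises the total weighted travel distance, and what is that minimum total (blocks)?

Red, total 795 blocks

Total weighted distance at each candidate:
  Red (10, 7): total = 795
  Blue (4, 14): total = 1230
  Green (11, 15): total = 1424
Minimum is at Red with total 795 blocks.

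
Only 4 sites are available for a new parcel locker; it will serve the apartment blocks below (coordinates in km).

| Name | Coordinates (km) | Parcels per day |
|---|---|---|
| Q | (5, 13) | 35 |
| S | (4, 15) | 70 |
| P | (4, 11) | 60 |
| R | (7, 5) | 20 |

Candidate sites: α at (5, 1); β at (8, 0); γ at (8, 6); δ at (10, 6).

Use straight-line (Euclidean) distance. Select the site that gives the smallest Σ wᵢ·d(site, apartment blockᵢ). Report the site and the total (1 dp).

Total weighted distance at each candidate:
  α (5, 1): total = 2094.9
  β (8, 0): total = 2357.9
  γ (8, 6): total = 1368.4
  δ (10, 6): total = 1590.1
Minimum is at γ with total 1368.4 km.

γ, total 1368.4 km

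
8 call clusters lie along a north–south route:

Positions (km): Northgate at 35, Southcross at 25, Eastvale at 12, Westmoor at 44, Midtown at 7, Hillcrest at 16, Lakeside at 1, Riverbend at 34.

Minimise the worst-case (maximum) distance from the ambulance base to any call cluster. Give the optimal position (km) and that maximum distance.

The 1-center on a line is the midpoint of the two extreme points: leftmost at 1, rightmost at 44.
Optimal location = (1 + 44)/2 = 22.5; maximum distance = (44 − 1)/2 = 21.5.

location 22.5, max distance 21.5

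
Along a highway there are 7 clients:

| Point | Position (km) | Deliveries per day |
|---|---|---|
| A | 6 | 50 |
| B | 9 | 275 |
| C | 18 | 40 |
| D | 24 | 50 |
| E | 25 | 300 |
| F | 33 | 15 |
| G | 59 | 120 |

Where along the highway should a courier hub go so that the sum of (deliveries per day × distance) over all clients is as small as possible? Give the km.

For a sum of weighted absolute distances on a line, the optimum is the weighted median (not the mean). Total weight W = 850; half-weight = 425.
Sort by position and accumulate weight:
  km 6 (A, w=50) → cum 50
  km 9 (B, w=275) → cum 325
  km 18 (C, w=40) → cum 365
  km 24 (D, w=50) → cum 415
  km 25 (E, w=300) → cum 715  ≥ 425 → median here
  km 33 (F, w=15) → cum 730
  km 59 (G, w=120) → cum 850
Optimal location: km 25.

x = 25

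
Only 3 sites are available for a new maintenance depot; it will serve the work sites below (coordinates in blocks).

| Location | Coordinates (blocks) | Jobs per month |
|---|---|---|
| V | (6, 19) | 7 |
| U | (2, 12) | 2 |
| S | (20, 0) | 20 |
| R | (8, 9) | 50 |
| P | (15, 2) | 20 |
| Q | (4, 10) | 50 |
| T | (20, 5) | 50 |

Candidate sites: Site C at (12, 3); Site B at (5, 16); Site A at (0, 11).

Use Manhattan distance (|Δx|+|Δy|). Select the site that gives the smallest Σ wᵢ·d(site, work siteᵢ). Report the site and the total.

Total weighted distance at each candidate:
  Site C (12, 3): total = 2242
  Site B (5, 16): total = 3292
  Site A (0, 11): total = 3254
Minimum is at Site C with total 2242 blocks.

Site C, total 2242 blocks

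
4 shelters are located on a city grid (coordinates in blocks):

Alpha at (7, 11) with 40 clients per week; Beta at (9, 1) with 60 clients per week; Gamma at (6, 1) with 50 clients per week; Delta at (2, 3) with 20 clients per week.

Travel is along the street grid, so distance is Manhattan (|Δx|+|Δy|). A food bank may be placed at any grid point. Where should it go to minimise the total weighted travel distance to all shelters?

Manhattan distance separates: Σwᵢ(|x−xᵢ|+|y−yᵢ|) = Σwᵢ|x−xᵢ| + Σwᵢ|y−yᵢ|, so x and y are optimised independently as 1-D weighted medians.
Total weight W = 170; half = 85.
x-coordinate, sorted with cumulative weight:
  x=2 (Delta, w=20) cum 20
  x=6 (Gamma, w=50) cum 70
  x=7 (Alpha, w=40) cum 110  ← median
  x=9 (Beta, w=60) cum 170
⇒ x* = 7
y-coordinate, sorted with cumulative weight:
  y=1 (Beta, w=60) cum 60
  y=1 (Gamma, w=50) cum 110  ← median
  y=3 (Delta, w=20) cum 130
  y=11 (Alpha, w=40) cum 170
⇒ y* = 1

(7, 1)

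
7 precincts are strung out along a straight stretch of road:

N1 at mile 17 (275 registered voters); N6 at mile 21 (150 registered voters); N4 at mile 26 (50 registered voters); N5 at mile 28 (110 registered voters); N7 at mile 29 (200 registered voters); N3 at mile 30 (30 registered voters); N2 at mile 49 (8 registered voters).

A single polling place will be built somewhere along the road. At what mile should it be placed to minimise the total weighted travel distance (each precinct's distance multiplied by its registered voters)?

x = 21

For a sum of weighted absolute distances on a line, the optimum is the weighted median (not the mean). Total weight W = 823; half-weight = 411.5.
Sort by position and accumulate weight:
  mile 17 (N1, w=275) → cum 275
  mile 21 (N6, w=150) → cum 425  ≥ 411.5 → median here
  mile 26 (N4, w=50) → cum 475
  mile 28 (N5, w=110) → cum 585
  mile 29 (N7, w=200) → cum 785
  mile 30 (N3, w=30) → cum 815
  mile 49 (N2, w=8) → cum 823
Optimal location: mile 21.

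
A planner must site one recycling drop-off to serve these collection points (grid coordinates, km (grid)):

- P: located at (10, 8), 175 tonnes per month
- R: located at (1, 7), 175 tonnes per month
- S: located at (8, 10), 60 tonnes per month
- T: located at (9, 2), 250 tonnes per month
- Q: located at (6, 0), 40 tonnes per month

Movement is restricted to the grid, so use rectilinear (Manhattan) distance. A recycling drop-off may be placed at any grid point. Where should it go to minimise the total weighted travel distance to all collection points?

(9, 7)

Manhattan distance separates: Σwᵢ(|x−xᵢ|+|y−yᵢ|) = Σwᵢ|x−xᵢ| + Σwᵢ|y−yᵢ|, so x and y are optimised independently as 1-D weighted medians.
Total weight W = 700; half = 350.
x-coordinate, sorted with cumulative weight:
  x=1 (R, w=175) cum 175
  x=6 (Q, w=40) cum 215
  x=8 (S, w=60) cum 275
  x=9 (T, w=250) cum 525  ← median
  x=10 (P, w=175) cum 700
⇒ x* = 9
y-coordinate, sorted with cumulative weight:
  y=0 (Q, w=40) cum 40
  y=2 (T, w=250) cum 290
  y=7 (R, w=175) cum 465  ← median
  y=8 (P, w=175) cum 640
  y=10 (S, w=60) cum 700
⇒ y* = 7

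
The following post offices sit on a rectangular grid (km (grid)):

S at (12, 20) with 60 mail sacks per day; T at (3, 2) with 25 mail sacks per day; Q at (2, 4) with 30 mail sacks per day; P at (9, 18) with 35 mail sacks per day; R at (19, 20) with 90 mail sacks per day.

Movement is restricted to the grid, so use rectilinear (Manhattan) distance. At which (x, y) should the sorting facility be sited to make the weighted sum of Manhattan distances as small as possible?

(12, 20)

Manhattan distance separates: Σwᵢ(|x−xᵢ|+|y−yᵢ|) = Σwᵢ|x−xᵢ| + Σwᵢ|y−yᵢ|, so x and y are optimised independently as 1-D weighted medians.
Total weight W = 240; half = 120.
x-coordinate, sorted with cumulative weight:
  x=2 (Q, w=30) cum 30
  x=3 (T, w=25) cum 55
  x=9 (P, w=35) cum 90
  x=12 (S, w=60) cum 150  ← median
  x=19 (R, w=90) cum 240
⇒ x* = 12
y-coordinate, sorted with cumulative weight:
  y=2 (T, w=25) cum 25
  y=4 (Q, w=30) cum 55
  y=18 (P, w=35) cum 90
  y=20 (S, w=60) cum 150  ← median
  y=20 (R, w=90) cum 240
⇒ y* = 20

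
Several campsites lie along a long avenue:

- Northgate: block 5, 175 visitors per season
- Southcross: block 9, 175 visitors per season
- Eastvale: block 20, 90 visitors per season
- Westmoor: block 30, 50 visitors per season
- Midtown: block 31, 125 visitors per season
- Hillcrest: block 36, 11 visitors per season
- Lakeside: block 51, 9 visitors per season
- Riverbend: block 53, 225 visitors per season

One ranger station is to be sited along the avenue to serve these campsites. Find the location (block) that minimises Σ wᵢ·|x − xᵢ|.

For a sum of weighted absolute distances on a line, the optimum is the weighted median (not the mean). Total weight W = 860; half-weight = 430.
Sort by position and accumulate weight:
  block 5 (Northgate, w=175) → cum 175
  block 9 (Southcross, w=175) → cum 350
  block 20 (Eastvale, w=90) → cum 440  ≥ 430 → median here
  block 30 (Westmoor, w=50) → cum 490
  block 31 (Midtown, w=125) → cum 615
  block 36 (Hillcrest, w=11) → cum 626
  block 51 (Lakeside, w=9) → cum 635
  block 53 (Riverbend, w=225) → cum 860
Optimal location: block 20.

x = 20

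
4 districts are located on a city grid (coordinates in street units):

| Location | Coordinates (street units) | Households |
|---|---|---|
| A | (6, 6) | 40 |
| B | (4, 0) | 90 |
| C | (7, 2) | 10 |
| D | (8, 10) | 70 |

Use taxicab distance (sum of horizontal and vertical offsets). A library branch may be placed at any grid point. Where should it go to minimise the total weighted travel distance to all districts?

(6, 6)

Manhattan distance separates: Σwᵢ(|x−xᵢ|+|y−yᵢ|) = Σwᵢ|x−xᵢ| + Σwᵢ|y−yᵢ|, so x and y are optimised independently as 1-D weighted medians.
Total weight W = 210; half = 105.
x-coordinate, sorted with cumulative weight:
  x=4 (B, w=90) cum 90
  x=6 (A, w=40) cum 130  ← median
  x=7 (C, w=10) cum 140
  x=8 (D, w=70) cum 210
⇒ x* = 6
y-coordinate, sorted with cumulative weight:
  y=0 (B, w=90) cum 90
  y=2 (C, w=10) cum 100
  y=6 (A, w=40) cum 140  ← median
  y=10 (D, w=70) cum 210
⇒ y* = 6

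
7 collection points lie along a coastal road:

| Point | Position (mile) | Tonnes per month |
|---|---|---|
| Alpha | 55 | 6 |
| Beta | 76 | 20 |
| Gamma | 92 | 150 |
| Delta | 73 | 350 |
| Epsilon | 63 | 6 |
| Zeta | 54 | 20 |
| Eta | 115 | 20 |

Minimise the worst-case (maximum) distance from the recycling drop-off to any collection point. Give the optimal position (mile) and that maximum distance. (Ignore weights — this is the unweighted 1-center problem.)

The 1-center on a line is the midpoint of the two extreme points: leftmost at 54, rightmost at 115.
Optimal location = (54 + 115)/2 = 84.5; maximum distance = (115 − 54)/2 = 30.5.

location 84.5, max distance 30.5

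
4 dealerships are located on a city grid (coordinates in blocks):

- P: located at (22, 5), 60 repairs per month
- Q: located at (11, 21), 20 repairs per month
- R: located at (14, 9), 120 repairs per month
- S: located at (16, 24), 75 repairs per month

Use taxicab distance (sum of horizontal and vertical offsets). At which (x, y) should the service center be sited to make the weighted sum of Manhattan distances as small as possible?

Manhattan distance separates: Σwᵢ(|x−xᵢ|+|y−yᵢ|) = Σwᵢ|x−xᵢ| + Σwᵢ|y−yᵢ|, so x and y are optimised independently as 1-D weighted medians.
Total weight W = 275; half = 137.5.
x-coordinate, sorted with cumulative weight:
  x=11 (Q, w=20) cum 20
  x=14 (R, w=120) cum 140  ← median
  x=16 (S, w=75) cum 215
  x=22 (P, w=60) cum 275
⇒ x* = 14
y-coordinate, sorted with cumulative weight:
  y=5 (P, w=60) cum 60
  y=9 (R, w=120) cum 180  ← median
  y=21 (Q, w=20) cum 200
  y=24 (S, w=75) cum 275
⇒ y* = 9

(14, 9)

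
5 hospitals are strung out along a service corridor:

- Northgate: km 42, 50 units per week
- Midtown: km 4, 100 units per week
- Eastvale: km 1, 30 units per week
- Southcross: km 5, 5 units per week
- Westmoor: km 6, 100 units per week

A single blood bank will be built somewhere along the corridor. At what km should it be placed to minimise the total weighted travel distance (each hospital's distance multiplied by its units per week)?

x = 6

For a sum of weighted absolute distances on a line, the optimum is the weighted median (not the mean). Total weight W = 285; half-weight = 142.5.
Sort by position and accumulate weight:
  km 1 (Eastvale, w=30) → cum 30
  km 4 (Midtown, w=100) → cum 130
  km 5 (Southcross, w=5) → cum 135
  km 6 (Westmoor, w=100) → cum 235  ≥ 142.5 → median here
  km 42 (Northgate, w=50) → cum 285
Optimal location: km 6.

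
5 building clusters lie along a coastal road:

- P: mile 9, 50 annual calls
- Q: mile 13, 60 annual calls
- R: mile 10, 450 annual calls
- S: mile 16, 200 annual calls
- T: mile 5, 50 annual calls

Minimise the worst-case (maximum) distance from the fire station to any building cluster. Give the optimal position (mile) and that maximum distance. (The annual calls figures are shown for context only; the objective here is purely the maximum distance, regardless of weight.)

The 1-center on a line is the midpoint of the two extreme points: leftmost at 5, rightmost at 16.
Optimal location = (5 + 16)/2 = 10.5; maximum distance = (16 − 5)/2 = 5.5.

location 10.5, max distance 5.5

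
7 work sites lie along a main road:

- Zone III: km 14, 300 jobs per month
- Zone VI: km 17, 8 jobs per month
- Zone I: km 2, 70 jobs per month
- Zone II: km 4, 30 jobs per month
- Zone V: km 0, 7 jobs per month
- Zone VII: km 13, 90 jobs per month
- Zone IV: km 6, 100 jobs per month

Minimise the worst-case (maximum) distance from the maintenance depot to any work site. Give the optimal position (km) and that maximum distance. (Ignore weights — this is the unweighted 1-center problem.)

location 8.5, max distance 8.5

The 1-center on a line is the midpoint of the two extreme points: leftmost at 0, rightmost at 17.
Optimal location = (0 + 17)/2 = 8.5; maximum distance = (17 − 0)/2 = 8.5.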